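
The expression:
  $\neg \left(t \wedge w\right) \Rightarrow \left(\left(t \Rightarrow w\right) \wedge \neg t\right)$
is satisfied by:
  {w: True, t: False}
  {t: False, w: False}
  {t: True, w: True}


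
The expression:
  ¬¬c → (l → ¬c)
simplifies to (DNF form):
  ¬c ∨ ¬l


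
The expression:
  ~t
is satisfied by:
  {t: False}


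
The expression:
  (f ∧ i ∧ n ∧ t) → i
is always true.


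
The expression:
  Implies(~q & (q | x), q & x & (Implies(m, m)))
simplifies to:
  q | ~x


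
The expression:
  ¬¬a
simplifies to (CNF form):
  a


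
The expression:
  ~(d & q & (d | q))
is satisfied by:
  {q: False, d: False}
  {d: True, q: False}
  {q: True, d: False}


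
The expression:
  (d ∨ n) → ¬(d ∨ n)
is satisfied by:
  {n: False, d: False}


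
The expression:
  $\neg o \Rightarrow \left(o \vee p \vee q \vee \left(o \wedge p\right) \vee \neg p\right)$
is always true.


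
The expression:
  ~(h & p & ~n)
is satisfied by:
  {n: True, p: False, h: False}
  {p: False, h: False, n: False}
  {h: True, n: True, p: False}
  {h: True, p: False, n: False}
  {n: True, p: True, h: False}
  {p: True, n: False, h: False}
  {h: True, p: True, n: True}


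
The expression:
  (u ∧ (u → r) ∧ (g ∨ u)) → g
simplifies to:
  g ∨ ¬r ∨ ¬u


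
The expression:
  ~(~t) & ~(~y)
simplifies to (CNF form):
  t & y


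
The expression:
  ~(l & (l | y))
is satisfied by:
  {l: False}


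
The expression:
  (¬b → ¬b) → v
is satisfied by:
  {v: True}


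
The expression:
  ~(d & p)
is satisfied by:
  {p: False, d: False}
  {d: True, p: False}
  {p: True, d: False}


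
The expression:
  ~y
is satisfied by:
  {y: False}


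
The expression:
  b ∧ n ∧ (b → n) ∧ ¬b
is never true.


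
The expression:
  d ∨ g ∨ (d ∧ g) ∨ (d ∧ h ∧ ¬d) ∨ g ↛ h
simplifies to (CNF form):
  d ∨ g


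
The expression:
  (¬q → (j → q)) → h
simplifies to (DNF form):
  h ∨ (j ∧ ¬q)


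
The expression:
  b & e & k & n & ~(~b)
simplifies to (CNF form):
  b & e & k & n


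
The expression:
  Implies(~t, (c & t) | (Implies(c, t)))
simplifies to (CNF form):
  t | ~c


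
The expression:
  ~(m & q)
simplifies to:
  ~m | ~q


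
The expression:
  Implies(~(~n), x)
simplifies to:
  x | ~n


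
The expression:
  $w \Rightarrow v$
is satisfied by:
  {v: True, w: False}
  {w: False, v: False}
  {w: True, v: True}


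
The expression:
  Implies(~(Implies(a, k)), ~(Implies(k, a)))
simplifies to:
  k | ~a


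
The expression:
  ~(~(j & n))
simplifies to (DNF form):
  j & n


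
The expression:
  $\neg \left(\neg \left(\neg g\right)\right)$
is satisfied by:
  {g: False}


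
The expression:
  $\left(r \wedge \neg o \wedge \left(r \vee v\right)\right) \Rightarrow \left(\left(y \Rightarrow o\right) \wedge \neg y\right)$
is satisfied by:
  {o: True, y: False, r: False}
  {o: False, y: False, r: False}
  {r: True, o: True, y: False}
  {r: True, o: False, y: False}
  {y: True, o: True, r: False}
  {y: True, o: False, r: False}
  {y: True, r: True, o: True}


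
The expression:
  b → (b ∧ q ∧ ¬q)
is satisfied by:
  {b: False}


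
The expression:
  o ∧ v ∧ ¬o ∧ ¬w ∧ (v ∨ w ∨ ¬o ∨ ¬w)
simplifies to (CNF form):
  False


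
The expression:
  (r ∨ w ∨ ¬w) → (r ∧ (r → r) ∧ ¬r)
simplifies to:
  False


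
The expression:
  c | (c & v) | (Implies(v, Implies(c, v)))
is always true.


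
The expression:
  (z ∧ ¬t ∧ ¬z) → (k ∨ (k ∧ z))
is always true.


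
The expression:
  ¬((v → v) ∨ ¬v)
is never true.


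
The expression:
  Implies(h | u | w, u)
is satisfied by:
  {u: True, w: False, h: False}
  {u: True, h: True, w: False}
  {u: True, w: True, h: False}
  {u: True, h: True, w: True}
  {h: False, w: False, u: False}


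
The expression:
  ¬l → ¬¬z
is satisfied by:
  {z: True, l: True}
  {z: True, l: False}
  {l: True, z: False}


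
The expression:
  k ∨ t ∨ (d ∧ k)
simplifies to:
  k ∨ t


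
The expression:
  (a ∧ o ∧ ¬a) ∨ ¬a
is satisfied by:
  {a: False}


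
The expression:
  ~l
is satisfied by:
  {l: False}


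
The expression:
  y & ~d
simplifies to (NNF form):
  y & ~d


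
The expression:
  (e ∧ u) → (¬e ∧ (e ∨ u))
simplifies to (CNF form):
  ¬e ∨ ¬u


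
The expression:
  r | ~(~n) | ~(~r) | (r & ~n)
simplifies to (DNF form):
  n | r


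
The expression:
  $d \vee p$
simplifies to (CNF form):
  $d \vee p$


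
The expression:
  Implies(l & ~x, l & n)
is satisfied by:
  {n: True, x: True, l: False}
  {n: True, l: False, x: False}
  {x: True, l: False, n: False}
  {x: False, l: False, n: False}
  {n: True, x: True, l: True}
  {n: True, l: True, x: False}
  {x: True, l: True, n: False}


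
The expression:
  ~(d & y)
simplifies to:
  ~d | ~y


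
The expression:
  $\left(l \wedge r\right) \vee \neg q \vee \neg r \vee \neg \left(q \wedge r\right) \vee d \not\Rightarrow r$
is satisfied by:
  {l: True, r: False, q: False}
  {l: False, r: False, q: False}
  {q: True, l: True, r: False}
  {q: True, l: False, r: False}
  {r: True, l: True, q: False}
  {r: True, l: False, q: False}
  {r: True, q: True, l: True}


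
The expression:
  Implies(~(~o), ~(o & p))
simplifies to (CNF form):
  ~o | ~p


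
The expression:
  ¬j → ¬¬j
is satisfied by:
  {j: True}


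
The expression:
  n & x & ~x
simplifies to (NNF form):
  False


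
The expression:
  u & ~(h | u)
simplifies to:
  False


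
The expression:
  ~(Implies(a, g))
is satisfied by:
  {a: True, g: False}


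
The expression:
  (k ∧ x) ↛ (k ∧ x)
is never true.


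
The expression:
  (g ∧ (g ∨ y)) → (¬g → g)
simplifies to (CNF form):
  True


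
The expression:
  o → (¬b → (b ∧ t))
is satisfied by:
  {b: True, o: False}
  {o: False, b: False}
  {o: True, b: True}


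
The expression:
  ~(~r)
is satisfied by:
  {r: True}


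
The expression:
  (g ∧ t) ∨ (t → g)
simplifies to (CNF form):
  g ∨ ¬t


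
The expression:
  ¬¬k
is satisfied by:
  {k: True}


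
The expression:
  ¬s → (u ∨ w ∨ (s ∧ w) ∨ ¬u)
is always true.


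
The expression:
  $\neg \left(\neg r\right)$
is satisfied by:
  {r: True}


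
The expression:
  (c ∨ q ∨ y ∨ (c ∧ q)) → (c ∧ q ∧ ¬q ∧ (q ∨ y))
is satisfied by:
  {q: False, y: False, c: False}


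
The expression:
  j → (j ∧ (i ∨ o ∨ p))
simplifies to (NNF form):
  i ∨ o ∨ p ∨ ¬j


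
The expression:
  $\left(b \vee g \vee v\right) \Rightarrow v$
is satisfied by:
  {v: True, b: False, g: False}
  {v: True, g: True, b: False}
  {v: True, b: True, g: False}
  {v: True, g: True, b: True}
  {g: False, b: False, v: False}


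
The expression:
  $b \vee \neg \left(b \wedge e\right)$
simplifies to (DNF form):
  $\text{True}$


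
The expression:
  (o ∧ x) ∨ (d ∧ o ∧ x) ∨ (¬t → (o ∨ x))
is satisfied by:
  {t: True, x: True, o: True}
  {t: True, x: True, o: False}
  {t: True, o: True, x: False}
  {t: True, o: False, x: False}
  {x: True, o: True, t: False}
  {x: True, o: False, t: False}
  {o: True, x: False, t: False}


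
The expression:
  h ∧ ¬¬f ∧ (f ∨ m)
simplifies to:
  f ∧ h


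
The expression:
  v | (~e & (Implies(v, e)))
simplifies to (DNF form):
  v | ~e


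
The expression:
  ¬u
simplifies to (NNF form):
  ¬u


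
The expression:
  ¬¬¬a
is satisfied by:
  {a: False}


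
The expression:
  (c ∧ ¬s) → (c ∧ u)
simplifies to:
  s ∨ u ∨ ¬c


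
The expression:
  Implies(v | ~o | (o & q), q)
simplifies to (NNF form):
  q | (o & ~v)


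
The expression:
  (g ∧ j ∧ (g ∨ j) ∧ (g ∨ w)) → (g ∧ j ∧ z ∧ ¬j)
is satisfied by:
  {g: False, j: False}
  {j: True, g: False}
  {g: True, j: False}


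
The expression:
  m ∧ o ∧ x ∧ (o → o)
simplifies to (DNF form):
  m ∧ o ∧ x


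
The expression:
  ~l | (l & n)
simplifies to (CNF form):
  n | ~l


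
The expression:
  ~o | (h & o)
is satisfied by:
  {h: True, o: False}
  {o: False, h: False}
  {o: True, h: True}


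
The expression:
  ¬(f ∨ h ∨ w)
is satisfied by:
  {h: False, w: False, f: False}


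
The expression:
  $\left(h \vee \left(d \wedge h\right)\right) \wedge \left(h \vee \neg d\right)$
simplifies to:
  $h$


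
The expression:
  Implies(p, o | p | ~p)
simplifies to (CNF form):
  True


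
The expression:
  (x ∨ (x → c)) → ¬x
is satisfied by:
  {x: False}


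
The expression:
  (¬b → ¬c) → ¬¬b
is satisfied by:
  {b: True, c: True}
  {b: True, c: False}
  {c: True, b: False}


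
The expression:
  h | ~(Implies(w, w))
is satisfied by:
  {h: True}


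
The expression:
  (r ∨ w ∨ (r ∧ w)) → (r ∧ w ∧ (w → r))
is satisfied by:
  {w: False, r: False}
  {r: True, w: True}


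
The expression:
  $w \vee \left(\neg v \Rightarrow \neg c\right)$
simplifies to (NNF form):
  $v \vee w \vee \neg c$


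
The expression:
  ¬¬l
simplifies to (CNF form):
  l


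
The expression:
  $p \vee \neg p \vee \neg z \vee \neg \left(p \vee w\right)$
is always true.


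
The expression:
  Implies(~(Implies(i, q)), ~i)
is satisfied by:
  {q: True, i: False}
  {i: False, q: False}
  {i: True, q: True}


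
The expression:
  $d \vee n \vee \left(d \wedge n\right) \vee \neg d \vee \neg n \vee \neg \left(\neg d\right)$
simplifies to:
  $\text{True}$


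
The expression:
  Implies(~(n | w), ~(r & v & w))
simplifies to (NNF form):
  True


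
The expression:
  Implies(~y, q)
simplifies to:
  q | y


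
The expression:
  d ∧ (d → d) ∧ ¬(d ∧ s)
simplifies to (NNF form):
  d ∧ ¬s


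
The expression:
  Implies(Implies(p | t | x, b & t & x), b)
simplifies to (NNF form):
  b | p | t | x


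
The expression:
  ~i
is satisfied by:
  {i: False}


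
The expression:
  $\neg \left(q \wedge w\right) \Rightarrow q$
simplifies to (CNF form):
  $q$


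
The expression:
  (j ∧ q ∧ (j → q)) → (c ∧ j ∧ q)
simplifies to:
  c ∨ ¬j ∨ ¬q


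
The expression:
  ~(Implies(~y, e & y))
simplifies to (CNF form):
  ~y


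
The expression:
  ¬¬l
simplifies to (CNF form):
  l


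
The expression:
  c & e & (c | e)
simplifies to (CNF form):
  c & e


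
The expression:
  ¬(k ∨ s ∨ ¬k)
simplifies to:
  False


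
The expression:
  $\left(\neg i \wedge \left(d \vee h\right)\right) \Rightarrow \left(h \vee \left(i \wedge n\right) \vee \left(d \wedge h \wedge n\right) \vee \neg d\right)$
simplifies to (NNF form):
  $h \vee i \vee \neg d$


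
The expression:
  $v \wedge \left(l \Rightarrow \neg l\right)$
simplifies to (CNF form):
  $v \wedge \neg l$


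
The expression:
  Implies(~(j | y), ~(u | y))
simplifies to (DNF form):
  j | y | ~u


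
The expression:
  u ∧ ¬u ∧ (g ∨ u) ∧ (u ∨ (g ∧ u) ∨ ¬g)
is never true.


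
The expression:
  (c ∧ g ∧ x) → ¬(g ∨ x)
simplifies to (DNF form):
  ¬c ∨ ¬g ∨ ¬x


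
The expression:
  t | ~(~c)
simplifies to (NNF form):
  c | t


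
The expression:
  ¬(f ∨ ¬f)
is never true.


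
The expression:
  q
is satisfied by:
  {q: True}


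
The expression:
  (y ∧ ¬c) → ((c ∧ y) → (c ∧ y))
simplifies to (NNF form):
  True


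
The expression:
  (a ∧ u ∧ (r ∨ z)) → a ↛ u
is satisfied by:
  {r: False, u: False, a: False, z: False}
  {z: True, r: False, u: False, a: False}
  {r: True, z: False, u: False, a: False}
  {z: True, r: True, u: False, a: False}
  {a: True, z: False, r: False, u: False}
  {a: True, z: True, r: False, u: False}
  {a: True, r: True, z: False, u: False}
  {a: True, z: True, r: True, u: False}
  {u: True, a: False, r: False, z: False}
  {u: True, z: True, a: False, r: False}
  {u: True, r: True, a: False, z: False}
  {z: True, u: True, r: True, a: False}
  {u: True, a: True, z: False, r: False}


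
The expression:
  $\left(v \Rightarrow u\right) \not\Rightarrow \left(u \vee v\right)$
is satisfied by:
  {u: False, v: False}


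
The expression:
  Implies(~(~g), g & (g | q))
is always true.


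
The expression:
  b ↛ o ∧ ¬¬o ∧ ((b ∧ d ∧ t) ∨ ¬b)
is never true.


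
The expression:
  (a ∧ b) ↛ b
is never true.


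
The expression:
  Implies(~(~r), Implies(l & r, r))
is always true.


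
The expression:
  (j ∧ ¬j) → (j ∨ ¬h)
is always true.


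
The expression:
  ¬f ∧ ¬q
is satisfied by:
  {q: False, f: False}


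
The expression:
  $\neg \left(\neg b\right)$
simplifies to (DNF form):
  $b$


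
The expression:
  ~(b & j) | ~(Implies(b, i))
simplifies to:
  ~b | ~i | ~j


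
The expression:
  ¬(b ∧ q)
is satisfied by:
  {q: False, b: False}
  {b: True, q: False}
  {q: True, b: False}


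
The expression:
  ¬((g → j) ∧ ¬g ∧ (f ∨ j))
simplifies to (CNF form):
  (g ∨ ¬f) ∧ (g ∨ ¬j)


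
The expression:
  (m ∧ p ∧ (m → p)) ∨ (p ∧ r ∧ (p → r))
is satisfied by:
  {p: True, r: True, m: True}
  {p: True, r: True, m: False}
  {p: True, m: True, r: False}


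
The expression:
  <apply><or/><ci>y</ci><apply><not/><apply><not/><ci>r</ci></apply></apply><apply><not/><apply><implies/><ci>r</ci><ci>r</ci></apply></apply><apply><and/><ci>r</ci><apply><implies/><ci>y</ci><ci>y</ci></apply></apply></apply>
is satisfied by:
  {r: True, y: True}
  {r: True, y: False}
  {y: True, r: False}


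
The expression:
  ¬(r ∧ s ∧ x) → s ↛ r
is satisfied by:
  {s: True, x: True, r: False}
  {s: True, x: False, r: False}
  {s: True, r: True, x: True}


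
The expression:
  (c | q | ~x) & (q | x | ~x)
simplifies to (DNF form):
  c | q | ~x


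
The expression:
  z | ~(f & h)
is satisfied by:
  {z: True, h: False, f: False}
  {h: False, f: False, z: False}
  {f: True, z: True, h: False}
  {f: True, h: False, z: False}
  {z: True, h: True, f: False}
  {h: True, z: False, f: False}
  {f: True, h: True, z: True}


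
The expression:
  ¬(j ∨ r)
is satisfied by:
  {r: False, j: False}


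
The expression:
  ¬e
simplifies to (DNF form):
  ¬e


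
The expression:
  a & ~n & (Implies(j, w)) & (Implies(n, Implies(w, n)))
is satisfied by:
  {w: True, a: True, n: False, j: False}
  {a: True, w: False, n: False, j: False}
  {j: True, w: True, a: True, n: False}


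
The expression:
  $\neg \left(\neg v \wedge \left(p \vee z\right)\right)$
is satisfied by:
  {v: True, p: False, z: False}
  {v: True, z: True, p: False}
  {v: True, p: True, z: False}
  {v: True, z: True, p: True}
  {z: False, p: False, v: False}


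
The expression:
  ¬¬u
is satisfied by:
  {u: True}


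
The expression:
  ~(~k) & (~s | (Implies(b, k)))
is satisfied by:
  {k: True}


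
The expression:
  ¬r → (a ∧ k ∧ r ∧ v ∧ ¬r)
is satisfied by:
  {r: True}


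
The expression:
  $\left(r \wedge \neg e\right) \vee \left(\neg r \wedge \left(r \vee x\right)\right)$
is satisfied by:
  {x: True, e: False, r: False}
  {r: True, x: True, e: False}
  {r: True, e: False, x: False}
  {x: True, e: True, r: False}


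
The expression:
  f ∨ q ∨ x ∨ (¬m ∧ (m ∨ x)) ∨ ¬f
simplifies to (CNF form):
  True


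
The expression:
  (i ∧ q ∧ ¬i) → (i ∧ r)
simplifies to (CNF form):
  True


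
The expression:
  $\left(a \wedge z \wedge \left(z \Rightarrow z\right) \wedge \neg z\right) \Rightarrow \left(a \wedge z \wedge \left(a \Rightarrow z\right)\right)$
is always true.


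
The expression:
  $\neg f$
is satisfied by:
  {f: False}


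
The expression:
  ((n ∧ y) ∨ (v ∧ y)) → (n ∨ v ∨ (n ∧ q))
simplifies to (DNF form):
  True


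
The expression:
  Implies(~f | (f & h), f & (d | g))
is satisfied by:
  {d: True, g: True, f: True, h: False}
  {d: True, f: True, h: False, g: False}
  {g: True, f: True, h: False, d: False}
  {f: True, g: False, h: False, d: False}
  {d: True, h: True, f: True, g: True}
  {d: True, h: True, f: True, g: False}
  {h: True, f: True, g: True, d: False}


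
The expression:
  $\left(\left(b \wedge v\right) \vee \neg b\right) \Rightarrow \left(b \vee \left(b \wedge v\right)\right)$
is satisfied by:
  {b: True}


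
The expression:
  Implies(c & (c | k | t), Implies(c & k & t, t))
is always true.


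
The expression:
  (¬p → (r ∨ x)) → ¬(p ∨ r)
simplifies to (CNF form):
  ¬p ∧ ¬r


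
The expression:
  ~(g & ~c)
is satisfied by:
  {c: True, g: False}
  {g: False, c: False}
  {g: True, c: True}


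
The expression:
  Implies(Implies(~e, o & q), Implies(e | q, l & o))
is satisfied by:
  {l: True, q: False, e: False, o: False}
  {o: False, q: False, l: False, e: False}
  {o: True, l: True, q: False, e: False}
  {o: True, q: False, l: False, e: False}
  {l: True, q: True, o: False, e: False}
  {q: True, o: False, l: False, e: False}
  {o: True, l: True, q: True, e: False}
  {e: True, o: True, l: True, q: False}
  {e: True, o: True, l: True, q: True}


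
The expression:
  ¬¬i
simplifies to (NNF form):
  i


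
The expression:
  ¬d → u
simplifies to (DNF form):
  d ∨ u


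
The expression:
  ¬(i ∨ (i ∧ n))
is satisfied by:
  {i: False}


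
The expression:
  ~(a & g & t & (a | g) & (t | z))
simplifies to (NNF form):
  ~a | ~g | ~t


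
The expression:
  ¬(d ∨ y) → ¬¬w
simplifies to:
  d ∨ w ∨ y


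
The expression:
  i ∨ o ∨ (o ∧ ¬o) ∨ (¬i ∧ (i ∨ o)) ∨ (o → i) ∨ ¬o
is always true.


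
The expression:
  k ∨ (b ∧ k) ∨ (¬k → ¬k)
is always true.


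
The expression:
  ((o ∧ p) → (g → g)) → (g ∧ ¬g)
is never true.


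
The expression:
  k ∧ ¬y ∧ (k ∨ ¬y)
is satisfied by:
  {k: True, y: False}


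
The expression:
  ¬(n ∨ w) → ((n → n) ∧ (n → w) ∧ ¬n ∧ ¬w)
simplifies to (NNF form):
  True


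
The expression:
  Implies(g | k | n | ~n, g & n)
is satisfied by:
  {g: True, n: True}


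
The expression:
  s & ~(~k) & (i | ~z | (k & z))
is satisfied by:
  {s: True, k: True}


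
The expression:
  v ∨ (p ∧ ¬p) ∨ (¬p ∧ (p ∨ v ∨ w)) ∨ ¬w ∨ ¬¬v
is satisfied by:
  {v: True, p: False, w: False}
  {p: False, w: False, v: False}
  {w: True, v: True, p: False}
  {w: True, p: False, v: False}
  {v: True, p: True, w: False}
  {p: True, v: False, w: False}
  {w: True, p: True, v: True}


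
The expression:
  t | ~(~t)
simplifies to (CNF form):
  t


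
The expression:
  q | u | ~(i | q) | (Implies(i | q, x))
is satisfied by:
  {x: True, q: True, u: True, i: False}
  {x: True, q: True, u: False, i: False}
  {x: True, u: True, i: False, q: False}
  {x: True, u: False, i: False, q: False}
  {q: True, u: True, i: False, x: False}
  {q: True, u: False, i: False, x: False}
  {u: True, q: False, i: False, x: False}
  {u: False, q: False, i: False, x: False}
  {x: True, q: True, i: True, u: True}
  {x: True, q: True, i: True, u: False}
  {x: True, i: True, u: True, q: False}
  {x: True, i: True, u: False, q: False}
  {i: True, q: True, u: True, x: False}
  {i: True, q: True, u: False, x: False}
  {i: True, u: True, q: False, x: False}


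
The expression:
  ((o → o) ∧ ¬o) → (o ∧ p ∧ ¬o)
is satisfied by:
  {o: True}


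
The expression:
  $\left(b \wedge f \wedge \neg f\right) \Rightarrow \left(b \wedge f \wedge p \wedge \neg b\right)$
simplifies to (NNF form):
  $\text{True}$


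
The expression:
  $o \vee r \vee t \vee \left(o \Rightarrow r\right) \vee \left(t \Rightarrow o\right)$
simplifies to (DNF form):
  $\text{True}$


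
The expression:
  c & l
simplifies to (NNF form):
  c & l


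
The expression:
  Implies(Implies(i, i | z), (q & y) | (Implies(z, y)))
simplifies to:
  y | ~z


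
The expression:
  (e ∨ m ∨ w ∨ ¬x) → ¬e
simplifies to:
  ¬e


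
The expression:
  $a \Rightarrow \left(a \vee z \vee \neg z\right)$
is always true.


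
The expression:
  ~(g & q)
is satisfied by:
  {g: False, q: False}
  {q: True, g: False}
  {g: True, q: False}


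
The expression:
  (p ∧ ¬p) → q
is always true.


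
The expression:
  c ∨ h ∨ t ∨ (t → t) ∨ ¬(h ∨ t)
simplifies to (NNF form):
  True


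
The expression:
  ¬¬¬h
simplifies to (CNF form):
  ¬h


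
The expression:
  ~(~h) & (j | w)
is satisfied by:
  {h: True, w: True, j: True}
  {h: True, w: True, j: False}
  {h: True, j: True, w: False}


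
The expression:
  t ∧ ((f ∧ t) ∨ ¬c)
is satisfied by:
  {t: True, f: True, c: False}
  {t: True, f: False, c: False}
  {t: True, c: True, f: True}


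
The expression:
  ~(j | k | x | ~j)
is never true.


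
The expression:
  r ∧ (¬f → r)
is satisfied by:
  {r: True}


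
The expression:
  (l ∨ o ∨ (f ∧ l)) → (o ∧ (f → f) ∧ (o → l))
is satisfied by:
  {o: False, l: False}
  {l: True, o: True}


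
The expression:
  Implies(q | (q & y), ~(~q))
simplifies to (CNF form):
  True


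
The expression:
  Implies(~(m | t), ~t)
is always true.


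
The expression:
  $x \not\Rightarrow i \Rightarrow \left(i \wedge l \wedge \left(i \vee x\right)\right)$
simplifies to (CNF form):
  $i \vee \neg x$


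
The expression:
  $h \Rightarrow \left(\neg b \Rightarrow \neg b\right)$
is always true.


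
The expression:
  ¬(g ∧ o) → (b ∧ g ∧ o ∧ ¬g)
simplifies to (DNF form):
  g ∧ o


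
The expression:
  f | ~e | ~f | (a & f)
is always true.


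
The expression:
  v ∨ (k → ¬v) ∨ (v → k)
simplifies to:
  True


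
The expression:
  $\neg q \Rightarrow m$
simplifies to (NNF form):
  $m \vee q$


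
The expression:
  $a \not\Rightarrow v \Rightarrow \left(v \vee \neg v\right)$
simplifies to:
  $\text{True}$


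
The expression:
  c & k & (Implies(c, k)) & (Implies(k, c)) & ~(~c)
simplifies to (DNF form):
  c & k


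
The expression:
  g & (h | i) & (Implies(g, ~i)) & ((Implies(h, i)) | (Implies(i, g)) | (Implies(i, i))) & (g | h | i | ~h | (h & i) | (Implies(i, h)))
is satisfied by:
  {h: True, g: True, i: False}


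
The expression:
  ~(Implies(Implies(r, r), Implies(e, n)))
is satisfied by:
  {e: True, n: False}


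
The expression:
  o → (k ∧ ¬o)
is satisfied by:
  {o: False}


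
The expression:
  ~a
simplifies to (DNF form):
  ~a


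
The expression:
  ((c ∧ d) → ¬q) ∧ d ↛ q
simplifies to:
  d ∧ ¬q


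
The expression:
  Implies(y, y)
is always true.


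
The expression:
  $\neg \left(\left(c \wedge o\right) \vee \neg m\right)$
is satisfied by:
  {m: True, c: False, o: False}
  {o: True, m: True, c: False}
  {c: True, m: True, o: False}


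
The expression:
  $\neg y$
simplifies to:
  $\neg y$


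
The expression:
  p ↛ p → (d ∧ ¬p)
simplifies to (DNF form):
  True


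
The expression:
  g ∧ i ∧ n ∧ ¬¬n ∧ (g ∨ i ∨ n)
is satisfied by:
  {i: True, g: True, n: True}


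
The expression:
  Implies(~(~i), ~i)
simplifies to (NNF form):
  ~i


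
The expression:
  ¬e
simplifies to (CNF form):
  ¬e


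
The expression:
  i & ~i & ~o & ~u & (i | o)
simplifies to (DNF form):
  False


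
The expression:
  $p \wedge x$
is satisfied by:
  {p: True, x: True}


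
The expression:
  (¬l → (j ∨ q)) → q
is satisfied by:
  {q: True, l: False, j: False}
  {j: True, q: True, l: False}
  {q: True, l: True, j: False}
  {j: True, q: True, l: True}
  {j: False, l: False, q: False}


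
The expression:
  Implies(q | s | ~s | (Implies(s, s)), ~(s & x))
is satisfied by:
  {s: False, x: False}
  {x: True, s: False}
  {s: True, x: False}


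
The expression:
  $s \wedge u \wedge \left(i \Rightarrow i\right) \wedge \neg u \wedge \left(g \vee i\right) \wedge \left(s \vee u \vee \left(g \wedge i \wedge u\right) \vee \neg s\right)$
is never true.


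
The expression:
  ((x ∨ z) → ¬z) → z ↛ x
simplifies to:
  z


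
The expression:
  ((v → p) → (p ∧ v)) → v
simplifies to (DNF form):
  True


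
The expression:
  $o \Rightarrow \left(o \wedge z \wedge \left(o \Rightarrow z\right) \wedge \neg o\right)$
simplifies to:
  $\neg o$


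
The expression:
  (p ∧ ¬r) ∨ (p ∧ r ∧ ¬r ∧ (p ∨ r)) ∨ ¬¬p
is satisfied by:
  {p: True}


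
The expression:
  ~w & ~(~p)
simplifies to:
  p & ~w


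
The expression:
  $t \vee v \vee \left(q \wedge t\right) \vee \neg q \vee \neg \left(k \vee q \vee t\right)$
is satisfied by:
  {t: True, v: True, q: False}
  {t: True, v: False, q: False}
  {v: True, t: False, q: False}
  {t: False, v: False, q: False}
  {q: True, t: True, v: True}
  {q: True, t: True, v: False}
  {q: True, v: True, t: False}


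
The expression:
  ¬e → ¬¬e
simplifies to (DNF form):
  e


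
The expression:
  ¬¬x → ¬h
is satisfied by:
  {h: False, x: False}
  {x: True, h: False}
  {h: True, x: False}


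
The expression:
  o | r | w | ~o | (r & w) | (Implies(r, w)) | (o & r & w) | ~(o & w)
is always true.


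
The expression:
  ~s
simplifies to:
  ~s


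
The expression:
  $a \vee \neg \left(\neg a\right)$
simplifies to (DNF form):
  $a$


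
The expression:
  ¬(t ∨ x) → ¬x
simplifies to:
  True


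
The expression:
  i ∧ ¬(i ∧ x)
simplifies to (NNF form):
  i ∧ ¬x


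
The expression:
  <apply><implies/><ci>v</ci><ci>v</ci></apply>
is always true.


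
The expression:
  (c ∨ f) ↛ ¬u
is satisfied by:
  {u: True, c: True, f: True}
  {u: True, c: True, f: False}
  {u: True, f: True, c: False}


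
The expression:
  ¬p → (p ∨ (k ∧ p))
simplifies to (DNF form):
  p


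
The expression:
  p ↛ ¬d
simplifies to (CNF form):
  d ∧ p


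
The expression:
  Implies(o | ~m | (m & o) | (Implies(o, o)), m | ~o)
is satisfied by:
  {m: True, o: False}
  {o: False, m: False}
  {o: True, m: True}


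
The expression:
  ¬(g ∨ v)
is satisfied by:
  {g: False, v: False}


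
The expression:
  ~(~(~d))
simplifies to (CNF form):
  ~d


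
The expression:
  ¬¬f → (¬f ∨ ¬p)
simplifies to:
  ¬f ∨ ¬p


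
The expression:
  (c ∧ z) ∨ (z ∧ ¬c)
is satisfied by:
  {z: True}


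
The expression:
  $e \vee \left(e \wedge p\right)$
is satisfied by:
  {e: True}


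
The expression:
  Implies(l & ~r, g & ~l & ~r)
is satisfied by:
  {r: True, l: False}
  {l: False, r: False}
  {l: True, r: True}


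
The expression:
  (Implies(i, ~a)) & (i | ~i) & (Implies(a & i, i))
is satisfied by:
  {a: False, i: False}
  {i: True, a: False}
  {a: True, i: False}


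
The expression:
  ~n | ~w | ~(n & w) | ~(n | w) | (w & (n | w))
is always true.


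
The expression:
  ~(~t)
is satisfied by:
  {t: True}


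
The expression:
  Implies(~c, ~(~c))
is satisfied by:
  {c: True}


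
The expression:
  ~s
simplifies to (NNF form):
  ~s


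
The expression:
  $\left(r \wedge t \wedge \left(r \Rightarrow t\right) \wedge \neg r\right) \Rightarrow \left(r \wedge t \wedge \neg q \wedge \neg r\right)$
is always true.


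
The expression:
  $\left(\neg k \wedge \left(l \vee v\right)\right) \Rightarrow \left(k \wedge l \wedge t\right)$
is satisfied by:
  {k: True, v: False, l: False}
  {k: True, l: True, v: False}
  {k: True, v: True, l: False}
  {k: True, l: True, v: True}
  {l: False, v: False, k: False}


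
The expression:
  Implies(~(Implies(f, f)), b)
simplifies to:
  True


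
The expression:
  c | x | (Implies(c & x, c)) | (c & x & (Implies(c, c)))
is always true.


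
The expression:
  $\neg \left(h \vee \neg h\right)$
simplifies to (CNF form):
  $\text{False}$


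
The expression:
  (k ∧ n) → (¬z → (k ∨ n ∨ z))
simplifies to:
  True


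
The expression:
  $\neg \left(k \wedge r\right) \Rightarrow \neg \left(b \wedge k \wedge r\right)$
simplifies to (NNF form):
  $\text{True}$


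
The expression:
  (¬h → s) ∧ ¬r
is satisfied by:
  {h: True, s: True, r: False}
  {h: True, r: False, s: False}
  {s: True, r: False, h: False}


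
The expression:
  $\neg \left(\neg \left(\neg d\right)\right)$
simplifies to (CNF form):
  $\neg d$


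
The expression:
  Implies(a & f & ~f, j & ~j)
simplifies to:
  True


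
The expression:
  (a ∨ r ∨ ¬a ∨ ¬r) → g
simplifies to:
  g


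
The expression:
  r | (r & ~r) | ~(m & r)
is always true.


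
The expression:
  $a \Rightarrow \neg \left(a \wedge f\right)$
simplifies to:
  $\neg a \vee \neg f$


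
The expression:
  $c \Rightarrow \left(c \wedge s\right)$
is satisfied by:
  {s: True, c: False}
  {c: False, s: False}
  {c: True, s: True}


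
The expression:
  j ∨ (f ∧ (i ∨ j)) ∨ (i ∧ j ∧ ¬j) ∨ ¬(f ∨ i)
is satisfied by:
  {j: True, i: False, f: False}
  {f: True, j: True, i: False}
  {j: True, i: True, f: False}
  {f: True, j: True, i: True}
  {f: False, i: False, j: False}
  {f: True, i: True, j: False}


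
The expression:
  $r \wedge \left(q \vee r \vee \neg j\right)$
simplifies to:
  $r$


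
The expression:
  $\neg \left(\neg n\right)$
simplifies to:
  $n$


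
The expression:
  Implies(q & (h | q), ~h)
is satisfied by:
  {h: False, q: False}
  {q: True, h: False}
  {h: True, q: False}


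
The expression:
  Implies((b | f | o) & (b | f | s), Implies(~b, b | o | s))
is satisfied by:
  {b: True, o: True, s: True, f: False}
  {b: True, o: True, s: False, f: False}
  {b: True, s: True, o: False, f: False}
  {b: True, s: False, o: False, f: False}
  {o: True, s: True, b: False, f: False}
  {o: True, s: False, b: False, f: False}
  {s: True, b: False, o: False, f: False}
  {s: False, b: False, o: False, f: False}
  {f: True, b: True, o: True, s: True}
  {f: True, b: True, o: True, s: False}
  {f: True, b: True, s: True, o: False}
  {f: True, b: True, s: False, o: False}
  {f: True, o: True, s: True, b: False}
  {f: True, o: True, s: False, b: False}
  {f: True, s: True, o: False, b: False}


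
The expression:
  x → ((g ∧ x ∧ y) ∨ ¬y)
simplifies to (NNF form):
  g ∨ ¬x ∨ ¬y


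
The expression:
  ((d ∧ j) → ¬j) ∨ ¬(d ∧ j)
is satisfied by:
  {d: False, j: False}
  {j: True, d: False}
  {d: True, j: False}


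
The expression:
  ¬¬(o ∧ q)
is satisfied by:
  {o: True, q: True}


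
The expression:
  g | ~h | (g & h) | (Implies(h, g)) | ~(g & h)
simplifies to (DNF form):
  True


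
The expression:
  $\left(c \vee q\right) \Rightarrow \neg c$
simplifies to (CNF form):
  $\neg c$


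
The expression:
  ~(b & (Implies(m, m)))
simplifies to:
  ~b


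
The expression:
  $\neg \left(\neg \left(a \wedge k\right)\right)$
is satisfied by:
  {a: True, k: True}


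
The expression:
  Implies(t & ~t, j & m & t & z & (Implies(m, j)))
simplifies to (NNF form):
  True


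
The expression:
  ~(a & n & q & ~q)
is always true.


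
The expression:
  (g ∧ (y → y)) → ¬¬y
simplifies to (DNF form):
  y ∨ ¬g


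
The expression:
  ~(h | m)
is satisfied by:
  {h: False, m: False}


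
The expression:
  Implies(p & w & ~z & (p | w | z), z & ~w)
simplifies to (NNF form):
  z | ~p | ~w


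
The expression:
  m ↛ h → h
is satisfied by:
  {h: True, m: False}
  {m: False, h: False}
  {m: True, h: True}


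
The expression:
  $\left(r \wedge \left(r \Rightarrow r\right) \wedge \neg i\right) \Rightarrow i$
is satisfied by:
  {i: True, r: False}
  {r: False, i: False}
  {r: True, i: True}


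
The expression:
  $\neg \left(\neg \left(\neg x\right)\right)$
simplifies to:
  $\neg x$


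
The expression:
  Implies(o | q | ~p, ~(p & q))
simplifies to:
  ~p | ~q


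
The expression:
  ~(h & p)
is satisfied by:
  {p: False, h: False}
  {h: True, p: False}
  {p: True, h: False}


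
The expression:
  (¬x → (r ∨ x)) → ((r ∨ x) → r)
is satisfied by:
  {r: True, x: False}
  {x: False, r: False}
  {x: True, r: True}


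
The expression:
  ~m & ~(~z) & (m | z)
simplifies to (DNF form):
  z & ~m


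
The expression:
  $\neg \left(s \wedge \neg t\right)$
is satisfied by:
  {t: True, s: False}
  {s: False, t: False}
  {s: True, t: True}


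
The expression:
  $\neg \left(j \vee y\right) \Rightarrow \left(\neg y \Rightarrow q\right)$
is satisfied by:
  {y: True, q: True, j: True}
  {y: True, q: True, j: False}
  {y: True, j: True, q: False}
  {y: True, j: False, q: False}
  {q: True, j: True, y: False}
  {q: True, j: False, y: False}
  {j: True, q: False, y: False}


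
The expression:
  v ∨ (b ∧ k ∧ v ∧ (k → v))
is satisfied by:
  {v: True}


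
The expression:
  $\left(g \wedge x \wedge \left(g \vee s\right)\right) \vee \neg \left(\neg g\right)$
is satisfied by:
  {g: True}


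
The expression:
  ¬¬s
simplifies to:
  s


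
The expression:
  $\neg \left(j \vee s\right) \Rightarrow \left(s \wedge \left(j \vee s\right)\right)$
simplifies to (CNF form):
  $j \vee s$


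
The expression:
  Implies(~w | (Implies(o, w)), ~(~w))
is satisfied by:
  {w: True}


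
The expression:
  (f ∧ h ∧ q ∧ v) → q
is always true.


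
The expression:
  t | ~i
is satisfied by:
  {t: True, i: False}
  {i: False, t: False}
  {i: True, t: True}


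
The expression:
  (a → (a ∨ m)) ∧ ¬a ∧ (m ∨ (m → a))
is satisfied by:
  {a: False}


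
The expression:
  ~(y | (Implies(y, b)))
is never true.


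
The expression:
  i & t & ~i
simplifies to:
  False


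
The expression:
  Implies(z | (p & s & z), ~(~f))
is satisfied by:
  {f: True, z: False}
  {z: False, f: False}
  {z: True, f: True}


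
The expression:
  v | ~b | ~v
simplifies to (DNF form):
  True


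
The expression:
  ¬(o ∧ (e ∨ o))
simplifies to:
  ¬o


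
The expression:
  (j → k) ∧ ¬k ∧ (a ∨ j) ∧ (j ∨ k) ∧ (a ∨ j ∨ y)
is never true.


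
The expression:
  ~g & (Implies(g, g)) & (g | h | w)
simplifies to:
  ~g & (h | w)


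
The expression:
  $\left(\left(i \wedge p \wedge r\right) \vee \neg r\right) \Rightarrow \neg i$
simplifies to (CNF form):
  $\left(r \vee \neg i\right) \wedge \left(\neg i \vee \neg p\right)$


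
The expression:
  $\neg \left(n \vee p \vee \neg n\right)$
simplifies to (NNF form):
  $\text{False}$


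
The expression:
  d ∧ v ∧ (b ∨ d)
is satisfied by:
  {d: True, v: True}


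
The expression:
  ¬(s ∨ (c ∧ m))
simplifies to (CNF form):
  ¬s ∧ (¬c ∨ ¬m)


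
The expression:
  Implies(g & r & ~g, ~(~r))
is always true.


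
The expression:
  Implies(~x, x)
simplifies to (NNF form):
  x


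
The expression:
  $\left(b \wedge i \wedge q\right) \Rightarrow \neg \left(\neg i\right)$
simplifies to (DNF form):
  $\text{True}$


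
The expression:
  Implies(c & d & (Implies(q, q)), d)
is always true.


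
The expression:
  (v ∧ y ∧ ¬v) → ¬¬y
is always true.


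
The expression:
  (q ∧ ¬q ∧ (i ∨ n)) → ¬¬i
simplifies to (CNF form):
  True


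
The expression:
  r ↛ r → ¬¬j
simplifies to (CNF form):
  True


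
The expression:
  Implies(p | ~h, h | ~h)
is always true.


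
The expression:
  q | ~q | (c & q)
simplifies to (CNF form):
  True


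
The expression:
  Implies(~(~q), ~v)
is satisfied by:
  {v: False, q: False}
  {q: True, v: False}
  {v: True, q: False}


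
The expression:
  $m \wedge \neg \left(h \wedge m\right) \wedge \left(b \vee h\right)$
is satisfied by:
  {m: True, b: True, h: False}


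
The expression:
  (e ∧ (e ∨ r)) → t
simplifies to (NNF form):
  t ∨ ¬e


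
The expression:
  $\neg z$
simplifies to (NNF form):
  $\neg z$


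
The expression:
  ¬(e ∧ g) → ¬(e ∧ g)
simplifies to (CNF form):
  True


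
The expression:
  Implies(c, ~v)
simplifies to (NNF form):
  ~c | ~v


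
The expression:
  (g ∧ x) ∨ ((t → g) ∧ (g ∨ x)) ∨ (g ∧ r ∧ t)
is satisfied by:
  {g: True, x: True, t: False}
  {g: True, x: False, t: False}
  {t: True, g: True, x: True}
  {t: True, g: True, x: False}
  {x: True, t: False, g: False}


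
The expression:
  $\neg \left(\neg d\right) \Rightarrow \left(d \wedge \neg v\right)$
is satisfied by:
  {v: False, d: False}
  {d: True, v: False}
  {v: True, d: False}


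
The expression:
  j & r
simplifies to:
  j & r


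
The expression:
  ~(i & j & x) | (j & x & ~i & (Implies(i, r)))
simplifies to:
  ~i | ~j | ~x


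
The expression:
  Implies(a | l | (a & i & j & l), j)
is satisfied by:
  {j: True, a: False, l: False}
  {j: True, l: True, a: False}
  {j: True, a: True, l: False}
  {j: True, l: True, a: True}
  {l: False, a: False, j: False}


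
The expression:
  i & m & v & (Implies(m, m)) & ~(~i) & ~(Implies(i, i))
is never true.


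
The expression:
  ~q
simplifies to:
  ~q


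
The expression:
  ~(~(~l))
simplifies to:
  ~l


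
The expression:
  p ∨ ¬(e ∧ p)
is always true.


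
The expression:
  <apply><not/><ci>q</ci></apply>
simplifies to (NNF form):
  <apply><not/><ci>q</ci></apply>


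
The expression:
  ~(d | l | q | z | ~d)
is never true.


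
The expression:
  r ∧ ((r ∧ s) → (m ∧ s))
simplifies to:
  r ∧ (m ∨ ¬s)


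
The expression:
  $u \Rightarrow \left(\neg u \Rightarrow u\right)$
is always true.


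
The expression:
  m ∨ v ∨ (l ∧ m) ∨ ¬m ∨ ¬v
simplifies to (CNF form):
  True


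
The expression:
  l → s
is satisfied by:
  {s: True, l: False}
  {l: False, s: False}
  {l: True, s: True}


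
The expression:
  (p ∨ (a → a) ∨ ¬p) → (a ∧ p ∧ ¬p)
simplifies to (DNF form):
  False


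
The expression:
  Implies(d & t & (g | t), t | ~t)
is always true.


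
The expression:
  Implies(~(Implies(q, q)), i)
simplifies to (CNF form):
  True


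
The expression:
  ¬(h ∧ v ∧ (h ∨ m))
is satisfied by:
  {h: False, v: False}
  {v: True, h: False}
  {h: True, v: False}


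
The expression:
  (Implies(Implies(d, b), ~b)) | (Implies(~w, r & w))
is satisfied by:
  {w: True, b: False}
  {b: False, w: False}
  {b: True, w: True}


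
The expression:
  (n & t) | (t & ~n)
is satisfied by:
  {t: True}
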